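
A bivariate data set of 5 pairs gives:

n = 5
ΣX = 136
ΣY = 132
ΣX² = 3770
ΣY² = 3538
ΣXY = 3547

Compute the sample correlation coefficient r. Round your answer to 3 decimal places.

r = (nΣXY − ΣXΣY) / √[(nΣX² − (ΣX)²)(nΣY² − (ΣY)²)]
Numerator: 5×3547 − 136×132 = -217
Denominator: √[(18850 − 18496)(17690 − 17424)] = √[354 × 266] = 306.8615
r = -217 / 306.8615 ≈ -0.707

-0.707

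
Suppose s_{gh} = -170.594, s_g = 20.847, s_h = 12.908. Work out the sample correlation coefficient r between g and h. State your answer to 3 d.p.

r = Cov(g,h) / (s_g · s_h) = -170.594 / (20.847 × 12.908)
  = -170.594 / 269.0931 ≈ -0.634

-0.634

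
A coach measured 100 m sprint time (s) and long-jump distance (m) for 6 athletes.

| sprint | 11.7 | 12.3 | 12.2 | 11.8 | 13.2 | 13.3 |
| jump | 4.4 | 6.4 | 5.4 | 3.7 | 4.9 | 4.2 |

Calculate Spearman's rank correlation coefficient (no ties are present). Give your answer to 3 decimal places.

0.143

Rank sprint: 1, 4, 3, 2, 5, 6
Rank jump: 3, 6, 5, 1, 4, 2
d = rank(sprint) − rank(jump): -2, -2, -2, 1, 1, 4; Σd² = 30
ρ = 1 − 6Σd² / [n(n²−1)] = 1 − 6×30 / (6×35) = 1 − 180/210 ≈ 0.143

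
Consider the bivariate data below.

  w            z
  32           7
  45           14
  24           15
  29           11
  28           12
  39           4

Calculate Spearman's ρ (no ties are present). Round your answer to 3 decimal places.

Rank w: 4, 6, 1, 3, 2, 5
Rank z: 2, 5, 6, 3, 4, 1
d = rank(w) − rank(z): 2, 1, -5, 0, -2, 4; Σd² = 50
ρ = 1 − 6Σd² / [n(n²−1)] = 1 − 6×50 / (6×35) = 1 − 300/210 ≈ -0.429

-0.429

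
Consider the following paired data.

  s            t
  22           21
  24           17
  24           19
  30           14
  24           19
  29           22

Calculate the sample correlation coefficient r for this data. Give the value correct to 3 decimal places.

-0.347

n = 6, Σs = 153, Σt = 112, Σs² = 3953, Σt² = 2132, Σst = 2840
nΣst − ΣsΣt = 17040 − 17136 = -96
nΣs² − (Σs)² = 23718 − 23409 = 309; nΣt² − (Σt)² = 12792 − 12544 = 248
r = -96 / √(309 × 248) = -96 / 276.8249 ≈ -0.347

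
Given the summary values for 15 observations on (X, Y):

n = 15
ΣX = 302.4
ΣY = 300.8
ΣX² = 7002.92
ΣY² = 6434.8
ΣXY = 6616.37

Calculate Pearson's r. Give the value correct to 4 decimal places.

0.9139

r = (nΣXY − ΣXΣY) / √[(nΣX² − (ΣX)²)(nΣY² − (ΣY)²)]
Numerator: 15×6616.37 − 302.4×300.8 = 8283.63
Denominator: √[(105043.8 − 91445.76)(96522 − 90480.64)] = √[13598.04 × 6041.36] = 9063.6998
r = 8283.63 / 9063.6998 ≈ 0.9139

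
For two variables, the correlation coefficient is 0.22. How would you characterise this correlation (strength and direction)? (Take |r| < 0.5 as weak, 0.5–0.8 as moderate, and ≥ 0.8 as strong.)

weak positive

r = 0.22 > 0 so the relationship is positive.
|r| = 0.22, which falls in the weak range.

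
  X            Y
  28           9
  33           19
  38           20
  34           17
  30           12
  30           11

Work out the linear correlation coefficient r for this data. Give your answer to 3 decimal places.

n = 6, ΣX = 193, ΣY = 88, ΣX² = 6273, ΣY² = 1396, ΣXY = 2907
nΣXY − ΣXΣY = 17442 − 16984 = 458
nΣX² − (ΣX)² = 37638 − 37249 = 389; nΣY² − (ΣY)² = 8376 − 7744 = 632
r = 458 / √(389 × 632) = 458 / 495.8306 ≈ 0.924

0.924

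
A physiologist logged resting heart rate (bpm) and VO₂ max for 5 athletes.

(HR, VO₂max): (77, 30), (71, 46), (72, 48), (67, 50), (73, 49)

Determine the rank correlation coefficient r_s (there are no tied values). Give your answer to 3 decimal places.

Rank HR: 5, 2, 3, 1, 4
Rank VO₂max: 1, 2, 3, 5, 4
d = rank(HR) − rank(VO₂max): 4, 0, 0, -4, 0; Σd² = 32
ρ = 1 − 6Σd² / [n(n²−1)] = 1 − 6×32 / (5×24) = 1 − 192/120 ≈ -0.600

-0.600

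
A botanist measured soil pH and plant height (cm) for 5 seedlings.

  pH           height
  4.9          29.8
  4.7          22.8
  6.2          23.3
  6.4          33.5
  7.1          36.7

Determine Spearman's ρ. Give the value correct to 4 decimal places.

0.9000

Rank pH: 2, 1, 3, 4, 5
Rank height: 3, 1, 2, 4, 5
d = rank(pH) − rank(height): -1, 0, 1, 0, 0; Σd² = 2
ρ = 1 − 6Σd² / [n(n²−1)] = 1 − 6×2 / (5×24) = 1 − 12/120 ≈ 0.9000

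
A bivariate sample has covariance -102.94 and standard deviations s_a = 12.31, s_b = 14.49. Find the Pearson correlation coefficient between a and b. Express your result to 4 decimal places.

r = Cov(a,b) / (s_a · s_b) = -102.94 / (12.31 × 14.49)
  = -102.94 / 178.3719 ≈ -0.5771

-0.5771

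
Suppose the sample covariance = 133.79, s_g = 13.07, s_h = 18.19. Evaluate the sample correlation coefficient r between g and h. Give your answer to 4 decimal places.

0.5627

r = Cov(g,h) / (s_g · s_h) = 133.79 / (13.07 × 18.19)
  = 133.79 / 237.7433 ≈ 0.5627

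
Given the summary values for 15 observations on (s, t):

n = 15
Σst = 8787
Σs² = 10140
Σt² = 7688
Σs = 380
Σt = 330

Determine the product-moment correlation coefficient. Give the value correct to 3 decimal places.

r = (nΣst − ΣsΣt) / √[(nΣs² − (Σs)²)(nΣt² − (Σt)²)]
Numerator: 15×8787 − 380×330 = 6405
Denominator: √[(152100 − 144400)(115320 − 108900)] = √[7700 × 6420] = 7030.9317
r = 6405 / 7030.9317 ≈ 0.911

0.911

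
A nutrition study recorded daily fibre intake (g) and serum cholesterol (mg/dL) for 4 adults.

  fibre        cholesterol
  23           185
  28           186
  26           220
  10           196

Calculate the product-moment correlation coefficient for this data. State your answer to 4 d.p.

0.0651

n = 4, Σx = 87, Σy = 787, Σx² = 2089, Σy² = 155637, Σxy = 17143
nΣxy − ΣxΣy = 68572 − 68469 = 103
nΣx² − (Σx)² = 8356 − 7569 = 787; nΣy² − (Σy)² = 622548 − 619369 = 3179
r = 103 / √(787 × 3179) = 103 / 1581.7310 ≈ 0.0651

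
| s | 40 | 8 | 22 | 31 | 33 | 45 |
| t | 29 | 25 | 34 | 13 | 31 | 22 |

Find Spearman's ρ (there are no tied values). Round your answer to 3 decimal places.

-0.200

Rank s: 5, 1, 2, 3, 4, 6
Rank t: 4, 3, 6, 1, 5, 2
d = rank(s) − rank(t): 1, -2, -4, 2, -1, 4; Σd² = 42
ρ = 1 − 6Σd² / [n(n²−1)] = 1 − 6×42 / (6×35) = 1 − 252/210 ≈ -0.200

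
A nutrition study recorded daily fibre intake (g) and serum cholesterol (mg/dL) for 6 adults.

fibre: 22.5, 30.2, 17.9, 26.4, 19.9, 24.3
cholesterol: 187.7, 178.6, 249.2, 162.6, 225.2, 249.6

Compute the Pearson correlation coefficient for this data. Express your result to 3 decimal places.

-0.678

n = 6, Σx = 141.2, Σy = 1252.9, Σx² = 3422.16, Σy² = 268683.85, Σxy = 28917.05
nΣxy − ΣxΣy = 173502.3 − 176909.48 = -3407.18
nΣx² − (Σx)² = 20532.96 − 19937.44 = 595.52; nΣy² − (Σy)² = 1612103.1 − 1569758.41 = 42344.69
r = -3407.18 / √(595.52 × 42344.69) = -3407.18 / 5021.6640 ≈ -0.678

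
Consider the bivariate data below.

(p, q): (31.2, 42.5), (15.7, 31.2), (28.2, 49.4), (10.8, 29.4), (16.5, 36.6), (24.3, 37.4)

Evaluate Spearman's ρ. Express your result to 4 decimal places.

0.9429

Rank p: 6, 2, 5, 1, 3, 4
Rank q: 5, 2, 6, 1, 3, 4
d = rank(p) − rank(q): 1, 0, -1, 0, 0, 0; Σd² = 2
ρ = 1 − 6Σd² / [n(n²−1)] = 1 − 6×2 / (6×35) = 1 − 12/210 ≈ 0.9429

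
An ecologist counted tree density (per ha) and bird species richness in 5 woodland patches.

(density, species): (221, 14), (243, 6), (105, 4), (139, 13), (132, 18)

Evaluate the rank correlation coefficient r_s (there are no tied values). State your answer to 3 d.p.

0.100

Rank density: 4, 5, 1, 3, 2
Rank species: 4, 2, 1, 3, 5
d = rank(density) − rank(species): 0, 3, 0, 0, -3; Σd² = 18
ρ = 1 − 6Σd² / [n(n²−1)] = 1 − 6×18 / (5×24) = 1 − 108/120 ≈ 0.100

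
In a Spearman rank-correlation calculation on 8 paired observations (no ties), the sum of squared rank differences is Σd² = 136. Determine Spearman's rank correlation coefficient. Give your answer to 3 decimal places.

-0.619

ρ = 1 − 6Σd² / [n(n²−1)] = 1 − 6×136 / (8×63)
  = 1 − 816/504 = 1 − 1.6190 ≈ -0.619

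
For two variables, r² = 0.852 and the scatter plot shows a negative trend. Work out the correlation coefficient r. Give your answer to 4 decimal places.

-0.9230

|r| = √0.852 = 0.9230
The association is negative, so r = −0.9230.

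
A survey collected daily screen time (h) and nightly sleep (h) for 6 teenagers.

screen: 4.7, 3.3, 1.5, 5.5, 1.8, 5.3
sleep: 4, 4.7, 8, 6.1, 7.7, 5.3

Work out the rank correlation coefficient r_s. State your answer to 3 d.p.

-0.486

Rank screen: 4, 3, 1, 6, 2, 5
Rank sleep: 1, 2, 6, 4, 5, 3
d = rank(screen) − rank(sleep): 3, 1, -5, 2, -3, 2; Σd² = 52
ρ = 1 − 6Σd² / [n(n²−1)] = 1 − 6×52 / (6×35) = 1 − 312/210 ≈ -0.486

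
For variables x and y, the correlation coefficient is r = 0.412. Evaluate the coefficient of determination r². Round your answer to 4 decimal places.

0.1697

r² = (0.412)² = 0.1697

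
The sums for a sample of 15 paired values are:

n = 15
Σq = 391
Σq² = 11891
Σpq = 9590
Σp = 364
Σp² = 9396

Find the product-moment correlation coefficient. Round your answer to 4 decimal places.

r = (nΣpq − ΣpΣq) / √[(nΣp² − (Σp)²)(nΣq² − (Σq)²)]
Numerator: 15×9590 − 364×391 = 1526
Denominator: √[(140940 − 132496)(178365 − 152881)] = √[8444 × 25484] = 14669.2500
r = 1526 / 14669.2500 ≈ 0.1040

0.1040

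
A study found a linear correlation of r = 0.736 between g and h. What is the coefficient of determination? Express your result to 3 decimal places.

0.542

r² = (0.736)² = 0.542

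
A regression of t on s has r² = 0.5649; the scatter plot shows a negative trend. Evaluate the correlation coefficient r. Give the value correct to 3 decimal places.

-0.752

|r| = √0.5649 = 0.752
The association is negative, so r = −0.752.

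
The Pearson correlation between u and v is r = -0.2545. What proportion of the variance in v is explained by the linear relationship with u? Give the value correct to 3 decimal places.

0.065

r² = (-0.2545)² = 0.065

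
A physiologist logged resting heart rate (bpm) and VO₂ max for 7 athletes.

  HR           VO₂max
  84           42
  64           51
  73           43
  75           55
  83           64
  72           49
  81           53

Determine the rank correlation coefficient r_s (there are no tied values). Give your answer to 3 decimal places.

Rank HR: 7, 1, 3, 4, 6, 2, 5
Rank VO₂max: 1, 4, 2, 6, 7, 3, 5
d = rank(HR) − rank(VO₂max): 6, -3, 1, -2, -1, -1, 0; Σd² = 52
ρ = 1 − 6Σd² / [n(n²−1)] = 1 − 6×52 / (7×48) = 1 − 312/336 ≈ 0.071

0.071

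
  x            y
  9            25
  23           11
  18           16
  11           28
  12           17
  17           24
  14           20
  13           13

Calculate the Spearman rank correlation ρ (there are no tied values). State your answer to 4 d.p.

-0.6905

Rank x: 1, 8, 7, 2, 3, 6, 5, 4
Rank y: 7, 1, 3, 8, 4, 6, 5, 2
d = rank(x) − rank(y): -6, 7, 4, -6, -1, 0, 0, 2; Σd² = 142
ρ = 1 − 6Σd² / [n(n²−1)] = 1 − 6×142 / (8×63) = 1 − 852/504 ≈ -0.6905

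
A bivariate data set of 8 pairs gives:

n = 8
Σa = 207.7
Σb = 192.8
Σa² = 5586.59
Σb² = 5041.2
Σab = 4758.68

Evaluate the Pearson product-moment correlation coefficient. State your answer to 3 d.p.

r = (nΣab − ΣaΣb) / √[(nΣa² − (Σa)²)(nΣb² − (Σb)²)]
Numerator: 8×4758.68 − 207.7×192.8 = -1975.12
Denominator: √[(44692.72 − 43139.29)(40329.6 − 37171.84)] = √[1553.43 × 3157.76] = 2214.8045
r = -1975.12 / 2214.8045 ≈ -0.892

-0.892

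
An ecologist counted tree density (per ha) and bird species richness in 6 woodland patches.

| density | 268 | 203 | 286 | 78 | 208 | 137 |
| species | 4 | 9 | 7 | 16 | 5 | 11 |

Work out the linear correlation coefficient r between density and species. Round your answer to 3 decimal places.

-0.883

n = 6, Σx = 1180, Σy = 52, Σx² = 262946, Σy² = 548, Σxy = 8696
nΣxy − ΣxΣy = 52176 − 61360 = -9184
nΣx² − (Σx)² = 1577676 − 1392400 = 185276; nΣy² − (Σy)² = 3288 − 2704 = 584
r = -9184 / √(185276 × 584) = -9184 / 10401.9798 ≈ -0.883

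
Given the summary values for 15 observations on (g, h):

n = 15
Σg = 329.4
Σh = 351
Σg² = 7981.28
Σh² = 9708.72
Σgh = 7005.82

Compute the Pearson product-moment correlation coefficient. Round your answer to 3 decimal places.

-0.664

r = (nΣgh − ΣgΣh) / √[(nΣg² − (Σg)²)(nΣh² − (Σh)²)]
Numerator: 15×7005.82 − 329.4×351 = -10532.1
Denominator: √[(119719.2 − 108504.36)(145630.8 − 123201)] = √[11214.84 × 22429.8] = 15860.2213
r = -10532.1 / 15860.2213 ≈ -0.664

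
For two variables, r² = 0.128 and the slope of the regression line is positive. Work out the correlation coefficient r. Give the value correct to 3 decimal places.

0.358

|r| = √0.128 = 0.358
The association is positive, so r = 0.358.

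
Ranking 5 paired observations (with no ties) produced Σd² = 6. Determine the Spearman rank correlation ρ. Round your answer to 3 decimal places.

0.700

ρ = 1 − 6Σd² / [n(n²−1)] = 1 − 6×6 / (5×24)
  = 1 − 36/120 = 1 − 0.3000 ≈ 0.700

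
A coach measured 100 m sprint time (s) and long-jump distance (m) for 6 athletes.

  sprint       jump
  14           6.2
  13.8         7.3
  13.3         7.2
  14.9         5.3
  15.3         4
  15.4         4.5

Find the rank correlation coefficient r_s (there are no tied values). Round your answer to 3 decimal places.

-0.886

Rank sprint: 3, 2, 1, 4, 5, 6
Rank jump: 4, 6, 5, 3, 1, 2
d = rank(sprint) − rank(jump): -1, -4, -4, 1, 4, 4; Σd² = 66
ρ = 1 − 6Σd² / [n(n²−1)] = 1 − 6×66 / (6×35) = 1 − 396/210 ≈ -0.886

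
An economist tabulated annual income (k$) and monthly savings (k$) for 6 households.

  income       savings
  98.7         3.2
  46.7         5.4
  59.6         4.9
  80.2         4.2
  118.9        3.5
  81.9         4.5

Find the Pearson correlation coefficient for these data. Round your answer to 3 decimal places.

n = 6, Σx = 486, Σy = 25.7, Σx² = 42751.6, Σy² = 113.55, Σxy = 1981.6
nΣxy − ΣxΣy = 11889.6 − 12490.2 = -600.6
nΣx² − (Σx)² = 256509.6 − 236196 = 20313.6; nΣy² − (Σy)² = 681.3 − 660.49 = 20.81
r = -600.6 / √(20313.6 × 20.81) = -600.6 / 650.1738 ≈ -0.924

-0.924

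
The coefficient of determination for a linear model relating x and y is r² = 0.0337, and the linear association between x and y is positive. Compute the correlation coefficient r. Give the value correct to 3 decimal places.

0.184

|r| = √0.0337 = 0.184
The association is positive, so r = 0.184.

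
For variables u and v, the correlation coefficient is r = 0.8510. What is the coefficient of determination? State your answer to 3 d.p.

0.724

r² = (0.8510)² = 0.724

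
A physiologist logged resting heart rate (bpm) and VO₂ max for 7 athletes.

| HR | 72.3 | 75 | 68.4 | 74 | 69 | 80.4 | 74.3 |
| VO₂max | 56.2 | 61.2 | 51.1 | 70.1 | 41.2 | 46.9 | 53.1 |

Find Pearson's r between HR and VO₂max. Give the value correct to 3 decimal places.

n = 7, Σx = 513.4, Σy = 379.8, Σx² = 37752.5, Σy² = 21145.76, Σxy = 27894.79
nΣxy − ΣxΣy = 195263.53 − 194989.32 = 274.21
nΣx² − (Σx)² = 264267.5 − 263579.56 = 687.94; nΣy² − (Σy)² = 148020.32 − 144248.04 = 3772.28
r = 274.21 / √(687.94 × 3772.28) = 274.21 / 1610.9321 ≈ 0.170

0.170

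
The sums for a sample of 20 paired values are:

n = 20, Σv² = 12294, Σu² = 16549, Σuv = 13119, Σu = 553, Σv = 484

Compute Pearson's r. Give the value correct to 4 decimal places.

r = (nΣuv − ΣuΣv) / √[(nΣu² − (Σu)²)(nΣv² − (Σv)²)]
Numerator: 20×13119 − 553×484 = -5272
Denominator: √[(330980 − 305809)(245880 − 234256)] = √[25171 × 11624] = 17105.1952
r = -5272 / 17105.1952 ≈ -0.3082

-0.3082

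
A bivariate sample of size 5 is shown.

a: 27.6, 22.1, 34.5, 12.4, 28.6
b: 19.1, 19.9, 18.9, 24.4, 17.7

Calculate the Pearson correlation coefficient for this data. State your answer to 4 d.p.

n = 5, Σa = 125.2, Σb = 100, Σa² = 3412.14, Σb² = 2026.68, Σab = 2427.78
nΣab − ΣaΣb = 12138.9 − 12520 = -381.1
nΣa² − (Σa)² = 17060.7 − 15675.04 = 1385.66; nΣb² − (Σb)² = 10133.4 − 10000 = 133.4
r = -381.1 / √(1385.66 × 133.4) = -381.1 / 429.9384 ≈ -0.8864

-0.8864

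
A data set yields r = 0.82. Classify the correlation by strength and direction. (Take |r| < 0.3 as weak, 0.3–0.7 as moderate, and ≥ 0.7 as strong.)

r = 0.82 > 0 so the relationship is positive.
|r| = 0.82, which falls in the strong range.

strong positive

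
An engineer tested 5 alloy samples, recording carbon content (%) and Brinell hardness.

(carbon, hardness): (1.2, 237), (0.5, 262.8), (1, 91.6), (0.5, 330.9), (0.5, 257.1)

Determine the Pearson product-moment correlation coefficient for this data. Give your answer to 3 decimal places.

-0.603

n = 5, Σx = 3.7, Σy = 1179.4, Σx² = 3.19, Σy² = 309218.62, Σxy = 801.4
nΣxy − ΣxΣy = 4007 − 4363.78 = -356.78
nΣx² − (Σx)² = 15.95 − 13.69 = 2.26; nΣy² − (Σy)² = 1546093.1 − 1390984.36 = 155108.74
r = -356.78 / √(2.26 × 155108.74) = -356.78 / 592.0690 ≈ -0.603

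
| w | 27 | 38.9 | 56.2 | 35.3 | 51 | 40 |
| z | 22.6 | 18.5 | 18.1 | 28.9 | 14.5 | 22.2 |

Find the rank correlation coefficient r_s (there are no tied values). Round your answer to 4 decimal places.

Rank w: 1, 3, 6, 2, 5, 4
Rank z: 5, 3, 2, 6, 1, 4
d = rank(w) − rank(z): -4, 0, 4, -4, 4, 0; Σd² = 64
ρ = 1 − 6Σd² / [n(n²−1)] = 1 − 6×64 / (6×35) = 1 − 384/210 ≈ -0.8286

-0.8286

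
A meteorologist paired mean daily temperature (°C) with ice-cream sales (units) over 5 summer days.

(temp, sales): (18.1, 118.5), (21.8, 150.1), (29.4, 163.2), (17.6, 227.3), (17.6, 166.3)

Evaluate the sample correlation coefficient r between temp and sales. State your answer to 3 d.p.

-0.135

n = 5, Σx = 104.5, Σy = 825.4, Σx² = 2286.73, Σy² = 142527.48, Σxy = 17142.47
nΣxy − ΣxΣy = 85712.35 − 86254.3 = -541.95
nΣx² − (Σx)² = 11433.65 − 10920.25 = 513.4; nΣy² − (Σy)² = 712637.4 − 681285.16 = 31352.24
r = -541.95 / √(513.4 × 31352.24) = -541.95 / 4012.0120 ≈ -0.135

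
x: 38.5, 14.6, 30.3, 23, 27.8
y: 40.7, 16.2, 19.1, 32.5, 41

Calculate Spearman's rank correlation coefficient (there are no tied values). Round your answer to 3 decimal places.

Rank x: 5, 1, 4, 2, 3
Rank y: 4, 1, 2, 3, 5
d = rank(x) − rank(y): 1, 0, 2, -1, -2; Σd² = 10
ρ = 1 − 6Σd² / [n(n²−1)] = 1 − 6×10 / (5×24) = 1 − 60/120 ≈ 0.500

0.500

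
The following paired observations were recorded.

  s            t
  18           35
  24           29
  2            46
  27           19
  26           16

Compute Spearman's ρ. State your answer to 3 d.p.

-0.900

Rank s: 2, 3, 1, 5, 4
Rank t: 4, 3, 5, 2, 1
d = rank(s) − rank(t): -2, 0, -4, 3, 3; Σd² = 38
ρ = 1 − 6Σd² / [n(n²−1)] = 1 − 6×38 / (5×24) = 1 − 228/120 ≈ -0.900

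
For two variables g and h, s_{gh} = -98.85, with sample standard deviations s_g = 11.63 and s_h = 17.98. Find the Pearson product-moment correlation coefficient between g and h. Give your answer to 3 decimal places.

r = Cov(g,h) / (s_g · s_h) = -98.85 / (11.63 × 17.98)
  = -98.85 / 209.1074 ≈ -0.473

-0.473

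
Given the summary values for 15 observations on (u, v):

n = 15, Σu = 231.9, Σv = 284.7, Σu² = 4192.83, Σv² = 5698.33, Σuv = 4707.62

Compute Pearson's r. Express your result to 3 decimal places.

r = (nΣuv − ΣuΣv) / √[(nΣu² − (Σu)²)(nΣv² − (Σv)²)]
Numerator: 15×4707.62 − 231.9×284.7 = 4592.37
Denominator: √[(62892.45 − 53777.61)(85474.95 − 81054.09)] = √[9114.84 × 4420.86] = 6347.8683
r = 4592.37 / 6347.8683 ≈ 0.723

0.723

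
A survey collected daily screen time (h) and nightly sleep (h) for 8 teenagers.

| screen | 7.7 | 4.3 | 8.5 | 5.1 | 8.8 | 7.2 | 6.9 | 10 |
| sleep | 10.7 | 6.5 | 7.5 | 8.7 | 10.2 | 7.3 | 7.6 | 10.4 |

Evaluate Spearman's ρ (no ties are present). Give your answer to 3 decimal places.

Rank screen: 5, 1, 6, 2, 7, 4, 3, 8
Rank sleep: 8, 1, 3, 5, 6, 2, 4, 7
d = rank(screen) − rank(sleep): -3, 0, 3, -3, 1, 2, -1, 1; Σd² = 34
ρ = 1 − 6Σd² / [n(n²−1)] = 1 − 6×34 / (8×63) = 1 − 204/504 ≈ 0.595

0.595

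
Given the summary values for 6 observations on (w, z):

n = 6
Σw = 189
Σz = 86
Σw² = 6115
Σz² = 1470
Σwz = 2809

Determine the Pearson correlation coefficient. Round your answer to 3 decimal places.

r = (nΣwz − ΣwΣz) / √[(nΣw² − (Σw)²)(nΣz² − (Σz)²)]
Numerator: 6×2809 − 189×86 = 600
Denominator: √[(36690 − 35721)(8820 − 7396)] = √[969 × 1424] = 1174.6727
r = 600 / 1174.6727 ≈ 0.511

0.511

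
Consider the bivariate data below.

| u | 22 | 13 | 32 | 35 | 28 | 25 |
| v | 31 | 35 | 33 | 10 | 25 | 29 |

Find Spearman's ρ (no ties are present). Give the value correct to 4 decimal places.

Rank u: 2, 1, 5, 6, 4, 3
Rank v: 4, 6, 5, 1, 2, 3
d = rank(u) − rank(v): -2, -5, 0, 5, 2, 0; Σd² = 58
ρ = 1 − 6Σd² / [n(n²−1)] = 1 − 6×58 / (6×35) = 1 − 348/210 ≈ -0.6571

-0.6571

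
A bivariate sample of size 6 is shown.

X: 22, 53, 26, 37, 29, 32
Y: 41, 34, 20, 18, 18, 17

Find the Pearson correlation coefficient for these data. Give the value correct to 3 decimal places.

n = 6, ΣX = 199, ΣY = 148, ΣX² = 7203, ΣY² = 4174, ΣXY = 4956
nΣXY − ΣXΣY = 29736 − 29452 = 284
nΣX² − (ΣX)² = 43218 − 39601 = 3617; nΣY² − (ΣY)² = 25044 − 21904 = 3140
r = 284 / √(3617 × 3140) = 284 / 3370.0712 ≈ 0.084

0.084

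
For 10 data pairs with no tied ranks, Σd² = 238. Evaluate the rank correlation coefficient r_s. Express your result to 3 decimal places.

-0.442

ρ = 1 − 6Σd² / [n(n²−1)] = 1 − 6×238 / (10×99)
  = 1 − 1428/990 = 1 − 1.4424 ≈ -0.442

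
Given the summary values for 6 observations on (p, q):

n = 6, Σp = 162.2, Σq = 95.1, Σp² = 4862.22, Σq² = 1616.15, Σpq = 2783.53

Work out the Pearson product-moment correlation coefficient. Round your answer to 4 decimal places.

r = (nΣpq − ΣpΣq) / √[(nΣp² − (Σp)²)(nΣq² − (Σq)²)]
Numerator: 6×2783.53 − 162.2×95.1 = 1275.96
Denominator: √[(29173.32 − 26308.84)(9696.9 − 9044.01)] = √[2864.48 × 652.89] = 1367.5490
r = 1275.96 / 1367.5490 ≈ 0.9330

0.9330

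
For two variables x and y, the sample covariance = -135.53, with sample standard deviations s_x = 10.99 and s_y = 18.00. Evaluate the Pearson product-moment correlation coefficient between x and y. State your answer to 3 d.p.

r = Cov(x,y) / (s_x · s_y) = -135.53 / (10.99 × 18.00)
  = -135.53 / 197.8200 ≈ -0.685

-0.685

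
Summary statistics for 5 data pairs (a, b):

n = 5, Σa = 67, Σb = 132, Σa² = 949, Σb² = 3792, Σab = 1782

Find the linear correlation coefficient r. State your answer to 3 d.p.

r = (nΣab − ΣaΣb) / √[(nΣa² − (Σa)²)(nΣb² − (Σb)²)]
Numerator: 5×1782 − 67×132 = 66
Denominator: √[(4745 − 4489)(18960 − 17424)] = √[256 × 1536] = 627.0694
r = 66 / 627.0694 ≈ 0.105

0.105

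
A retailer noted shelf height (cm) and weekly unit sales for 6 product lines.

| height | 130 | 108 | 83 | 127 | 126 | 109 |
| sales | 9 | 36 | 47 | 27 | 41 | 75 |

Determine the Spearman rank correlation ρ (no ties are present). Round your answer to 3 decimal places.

Rank height: 6, 2, 1, 5, 4, 3
Rank sales: 1, 3, 5, 2, 4, 6
d = rank(height) − rank(sales): 5, -1, -4, 3, 0, -3; Σd² = 60
ρ = 1 − 6Σd² / [n(n²−1)] = 1 − 6×60 / (6×35) = 1 − 360/210 ≈ -0.714

-0.714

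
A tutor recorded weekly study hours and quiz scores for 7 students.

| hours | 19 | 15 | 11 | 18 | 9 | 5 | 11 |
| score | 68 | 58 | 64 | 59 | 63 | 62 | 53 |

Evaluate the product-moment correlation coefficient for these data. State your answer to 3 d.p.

n = 7, Σx = 88, Σy = 427, Σx² = 1258, Σy² = 26187, Σxy = 5388
nΣxy − ΣxΣy = 37716 − 37576 = 140
nΣx² − (Σx)² = 8806 − 7744 = 1062; nΣy² − (Σy)² = 183309 − 182329 = 980
r = 140 / √(1062 × 980) = 140 / 1020.1765 ≈ 0.137

0.137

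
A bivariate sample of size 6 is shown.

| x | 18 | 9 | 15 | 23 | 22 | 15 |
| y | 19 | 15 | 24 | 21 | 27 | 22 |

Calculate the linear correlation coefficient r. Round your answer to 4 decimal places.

n = 6, Σx = 102, Σy = 128, Σx² = 1868, Σy² = 2816, Σxy = 2244
nΣxy − ΣxΣy = 13464 − 13056 = 408
nΣx² − (Σx)² = 11208 − 10404 = 804; nΣy² − (Σy)² = 16896 − 16384 = 512
r = 408 / √(804 × 512) = 408 / 641.5980 ≈ 0.6359

0.6359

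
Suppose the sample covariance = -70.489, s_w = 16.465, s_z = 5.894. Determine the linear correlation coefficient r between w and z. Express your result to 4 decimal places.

r = Cov(w,z) / (s_w · s_z) = -70.489 / (16.465 × 5.894)
  = -70.489 / 97.0447 ≈ -0.7264

-0.7264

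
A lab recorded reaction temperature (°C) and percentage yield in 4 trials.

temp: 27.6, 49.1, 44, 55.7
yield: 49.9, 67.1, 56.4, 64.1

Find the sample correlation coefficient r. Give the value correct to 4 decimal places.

n = 4, Σx = 176.4, Σy = 237.5, Σx² = 8211.06, Σy² = 14282.19, Σxy = 10723.82
nΣxy − ΣxΣy = 42895.28 − 41895 = 1000.28
nΣx² − (Σx)² = 32844.24 − 31116.96 = 1727.28; nΣy² − (Σy)² = 57128.76 − 56406.25 = 722.51
r = 1000.28 / √(1727.28 × 722.51) = 1000.28 / 1117.1289 ≈ 0.8954

0.8954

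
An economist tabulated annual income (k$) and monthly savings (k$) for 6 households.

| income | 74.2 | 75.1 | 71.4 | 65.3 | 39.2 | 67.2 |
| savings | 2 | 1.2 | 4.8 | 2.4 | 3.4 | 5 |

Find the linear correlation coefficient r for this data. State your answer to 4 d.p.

n = 6, Σx = 392.4, Σy = 18.8, Σx² = 26560.18, Σy² = 70.8, Σxy = 1207.24
nΣxy − ΣxΣy = 7243.44 − 7377.12 = -133.68
nΣx² − (Σx)² = 159361.08 − 153977.76 = 5383.32; nΣy² − (Σy)² = 424.8 − 353.44 = 71.36
r = -133.68 / √(5383.32 × 71.36) = -133.68 / 619.8014 ≈ -0.2157

-0.2157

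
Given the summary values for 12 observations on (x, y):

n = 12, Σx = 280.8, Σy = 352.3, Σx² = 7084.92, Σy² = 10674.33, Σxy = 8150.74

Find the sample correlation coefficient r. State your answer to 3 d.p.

r = (nΣxy − ΣxΣy) / √[(nΣx² − (Σx)²)(nΣy² − (Σy)²)]
Numerator: 12×8150.74 − 280.8×352.3 = -1116.96
Denominator: √[(85019.04 − 78848.64)(128091.96 − 124115.29)] = √[6170.4 × 3976.67] = 4953.5487
r = -1116.96 / 4953.5487 ≈ -0.225

-0.225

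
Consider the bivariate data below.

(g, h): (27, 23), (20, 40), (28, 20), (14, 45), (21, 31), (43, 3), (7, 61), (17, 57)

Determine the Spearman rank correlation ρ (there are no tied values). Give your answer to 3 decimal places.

Rank g: 6, 4, 7, 2, 5, 8, 1, 3
Rank h: 3, 5, 2, 6, 4, 1, 8, 7
d = rank(g) − rank(h): 3, -1, 5, -4, 1, 7, -7, -4; Σd² = 166
ρ = 1 − 6Σd² / [n(n²−1)] = 1 − 6×166 / (8×63) = 1 − 996/504 ≈ -0.976

-0.976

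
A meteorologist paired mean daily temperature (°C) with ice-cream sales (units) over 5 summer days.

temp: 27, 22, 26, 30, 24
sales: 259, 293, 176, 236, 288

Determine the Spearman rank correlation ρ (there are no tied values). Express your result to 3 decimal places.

Rank temp: 4, 1, 3, 5, 2
Rank sales: 3, 5, 1, 2, 4
d = rank(temp) − rank(sales): 1, -4, 2, 3, -2; Σd² = 34
ρ = 1 − 6Σd² / [n(n²−1)] = 1 − 6×34 / (5×24) = 1 − 204/120 ≈ -0.700

-0.700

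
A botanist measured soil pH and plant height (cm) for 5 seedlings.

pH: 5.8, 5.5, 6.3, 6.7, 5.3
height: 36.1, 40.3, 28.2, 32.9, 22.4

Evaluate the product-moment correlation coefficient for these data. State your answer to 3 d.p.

n = 5, Σx = 29.6, Σy = 159.9, Σx² = 176.56, Σy² = 5306.71, Σxy = 947.84
nΣxy − ΣxΣy = 4739.2 − 4733.04 = 6.16
nΣx² − (Σx)² = 882.8 − 876.16 = 6.64; nΣy² − (Σy)² = 26533.55 − 25568.01 = 965.54
r = 6.16 / √(6.64 × 965.54) = 6.16 / 80.0699 ≈ 0.077

0.077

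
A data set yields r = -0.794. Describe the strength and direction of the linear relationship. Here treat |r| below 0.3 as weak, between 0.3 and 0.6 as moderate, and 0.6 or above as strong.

strong negative

r = -0.794 < 0 so the relationship is negative.
|r| = 0.794, which falls in the strong range.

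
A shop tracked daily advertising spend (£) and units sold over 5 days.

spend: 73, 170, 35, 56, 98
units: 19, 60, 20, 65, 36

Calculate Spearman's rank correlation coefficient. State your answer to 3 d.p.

Rank spend: 3, 5, 1, 2, 4
Rank units: 1, 4, 2, 5, 3
d = rank(spend) − rank(units): 2, 1, -1, -3, 1; Σd² = 16
ρ = 1 − 6Σd² / [n(n²−1)] = 1 − 6×16 / (5×24) = 1 − 96/120 ≈ 0.200

0.200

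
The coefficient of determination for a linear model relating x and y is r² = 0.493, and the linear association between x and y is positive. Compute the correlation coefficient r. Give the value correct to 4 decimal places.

0.7021

|r| = √0.493 = 0.7021
The association is positive, so r = 0.7021.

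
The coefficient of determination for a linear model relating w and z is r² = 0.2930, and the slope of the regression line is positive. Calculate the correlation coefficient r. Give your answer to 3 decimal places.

|r| = √0.2930 = 0.541
The association is positive, so r = 0.541.

0.541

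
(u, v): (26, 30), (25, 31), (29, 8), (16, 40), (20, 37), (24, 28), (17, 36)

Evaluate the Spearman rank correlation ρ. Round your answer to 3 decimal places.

Rank u: 6, 5, 7, 1, 3, 4, 2
Rank v: 3, 4, 1, 7, 6, 2, 5
d = rank(u) − rank(v): 3, 1, 6, -6, -3, 2, -3; Σd² = 104
ρ = 1 − 6Σd² / [n(n²−1)] = 1 − 6×104 / (7×48) = 1 − 624/336 ≈ -0.857

-0.857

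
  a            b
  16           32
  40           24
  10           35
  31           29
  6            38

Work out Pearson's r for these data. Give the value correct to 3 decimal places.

-0.980

n = 5, Σa = 103, Σb = 158, Σa² = 2953, Σb² = 5110, Σab = 2949
nΣab − ΣaΣb = 14745 − 16274 = -1529
nΣa² − (Σa)² = 14765 − 10609 = 4156; nΣb² − (Σb)² = 25550 − 24964 = 586
r = -1529 / √(4156 × 586) = -1529 / 1560.5819 ≈ -0.980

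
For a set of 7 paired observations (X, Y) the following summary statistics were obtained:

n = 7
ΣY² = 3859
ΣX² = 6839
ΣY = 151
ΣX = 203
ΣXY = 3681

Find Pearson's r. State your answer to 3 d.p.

-0.922

r = (nΣXY − ΣXΣY) / √[(nΣX² − (ΣX)²)(nΣY² − (ΣY)²)]
Numerator: 7×3681 − 203×151 = -4886
Denominator: √[(47873 − 41209)(27013 − 22801)] = √[6664 × 4212] = 5297.9966
r = -4886 / 5297.9966 ≈ -0.922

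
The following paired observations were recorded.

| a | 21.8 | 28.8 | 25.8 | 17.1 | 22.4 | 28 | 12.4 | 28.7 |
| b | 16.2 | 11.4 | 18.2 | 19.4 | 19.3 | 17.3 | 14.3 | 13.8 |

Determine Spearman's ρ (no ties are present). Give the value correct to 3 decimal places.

Rank a: 3, 8, 5, 2, 4, 6, 1, 7
Rank b: 4, 1, 6, 8, 7, 5, 3, 2
d = rank(a) − rank(b): -1, 7, -1, -6, -3, 1, -2, 5; Σd² = 126
ρ = 1 − 6Σd² / [n(n²−1)] = 1 − 6×126 / (8×63) = 1 − 756/504 ≈ -0.500

-0.500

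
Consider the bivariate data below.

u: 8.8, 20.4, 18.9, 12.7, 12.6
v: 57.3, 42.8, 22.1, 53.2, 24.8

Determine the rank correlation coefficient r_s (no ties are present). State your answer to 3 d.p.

-0.500

Rank u: 1, 5, 4, 3, 2
Rank v: 5, 3, 1, 4, 2
d = rank(u) − rank(v): -4, 2, 3, -1, 0; Σd² = 30
ρ = 1 − 6Σd² / [n(n²−1)] = 1 − 6×30 / (5×24) = 1 − 180/120 ≈ -0.500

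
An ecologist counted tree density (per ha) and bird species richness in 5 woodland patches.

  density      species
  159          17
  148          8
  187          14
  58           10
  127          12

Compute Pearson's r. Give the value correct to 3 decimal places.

0.479

n = 5, Σx = 679, Σy = 61, Σx² = 101647, Σy² = 793, Σxy = 8609
nΣxy − ΣxΣy = 43045 − 41419 = 1626
nΣx² − (Σx)² = 508235 − 461041 = 47194; nΣy² − (Σy)² = 3965 − 3721 = 244
r = 1626 / √(47194 × 244) = 1626 / 3393.4254 ≈ 0.479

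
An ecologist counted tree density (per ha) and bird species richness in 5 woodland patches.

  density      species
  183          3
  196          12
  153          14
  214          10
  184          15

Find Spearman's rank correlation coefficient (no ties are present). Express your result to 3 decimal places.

-0.200

Rank density: 2, 4, 1, 5, 3
Rank species: 1, 3, 4, 2, 5
d = rank(density) − rank(species): 1, 1, -3, 3, -2; Σd² = 24
ρ = 1 − 6Σd² / [n(n²−1)] = 1 − 6×24 / (5×24) = 1 − 144/120 ≈ -0.200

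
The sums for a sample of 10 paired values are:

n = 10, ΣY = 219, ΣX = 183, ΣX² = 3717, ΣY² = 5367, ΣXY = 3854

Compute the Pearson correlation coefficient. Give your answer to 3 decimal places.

-0.335

r = (nΣXY − ΣXΣY) / √[(nΣX² − (ΣX)²)(nΣY² − (ΣY)²)]
Numerator: 10×3854 − 183×219 = -1537
Denominator: √[(37170 − 33489)(53670 − 47961)] = √[3681 × 5709] = 4584.1934
r = -1537 / 4584.1934 ≈ -0.335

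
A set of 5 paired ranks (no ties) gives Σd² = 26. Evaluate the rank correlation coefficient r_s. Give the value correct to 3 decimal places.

-0.300

ρ = 1 − 6Σd² / [n(n²−1)] = 1 − 6×26 / (5×24)
  = 1 − 156/120 = 1 − 1.3000 ≈ -0.300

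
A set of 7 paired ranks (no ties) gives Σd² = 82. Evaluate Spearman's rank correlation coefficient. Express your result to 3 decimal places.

-0.464

ρ = 1 − 6Σd² / [n(n²−1)] = 1 − 6×82 / (7×48)
  = 1 − 492/336 = 1 − 1.4643 ≈ -0.464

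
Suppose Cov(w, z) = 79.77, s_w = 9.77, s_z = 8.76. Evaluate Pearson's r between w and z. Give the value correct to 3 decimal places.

0.932

r = Cov(w,z) / (s_w · s_z) = 79.77 / (9.77 × 8.76)
  = 79.77 / 85.5852 ≈ 0.932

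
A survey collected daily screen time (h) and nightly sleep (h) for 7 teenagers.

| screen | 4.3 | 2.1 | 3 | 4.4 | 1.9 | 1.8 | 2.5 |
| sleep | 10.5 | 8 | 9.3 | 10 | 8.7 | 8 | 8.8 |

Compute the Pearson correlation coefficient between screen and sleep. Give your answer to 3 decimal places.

0.944

n = 7, Σx = 20, Σy = 63.3, Σx² = 64.36, Σy² = 577.87, Σxy = 186.78
nΣxy − ΣxΣy = 1307.46 − 1266 = 41.46
nΣx² − (Σx)² = 450.52 − 400 = 50.52; nΣy² − (Σy)² = 4045.09 − 4006.89 = 38.2
r = 41.46 / √(50.52 × 38.2) = 41.46 / 43.9302 ≈ 0.944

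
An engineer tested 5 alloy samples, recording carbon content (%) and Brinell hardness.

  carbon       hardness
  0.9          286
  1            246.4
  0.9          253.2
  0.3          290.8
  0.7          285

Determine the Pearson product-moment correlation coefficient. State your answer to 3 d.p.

n = 5, Σx = 3.8, Σy = 1361.4, Σx² = 3.2, Σy² = 372408.84, Σxy = 1018.42
nΣxy − ΣxΣy = 5092.1 − 5173.32 = -81.22
nΣx² − (Σx)² = 16 − 14.44 = 1.56; nΣy² − (Σy)² = 1862044.2 − 1853409.96 = 8634.24
r = -81.22 / √(1.56 × 8634.24) = -81.22 / 116.0578 ≈ -0.700

-0.700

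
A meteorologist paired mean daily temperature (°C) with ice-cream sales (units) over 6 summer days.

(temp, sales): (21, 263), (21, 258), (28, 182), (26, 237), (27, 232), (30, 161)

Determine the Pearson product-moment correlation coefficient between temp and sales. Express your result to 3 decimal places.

-0.902

n = 6, Σx = 153, Σy = 1333, Σx² = 3971, Σy² = 304771, Σxy = 33293
nΣxy − ΣxΣy = 199758 − 203949 = -4191
nΣx² − (Σx)² = 23826 − 23409 = 417; nΣy² − (Σy)² = 1828626 − 1776889 = 51737
r = -4191 / √(417 × 51737) = -4191 / 4644.8174 ≈ -0.902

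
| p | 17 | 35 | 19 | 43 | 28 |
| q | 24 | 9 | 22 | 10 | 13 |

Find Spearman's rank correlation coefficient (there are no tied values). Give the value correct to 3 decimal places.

Rank p: 1, 4, 2, 5, 3
Rank q: 5, 1, 4, 2, 3
d = rank(p) − rank(q): -4, 3, -2, 3, 0; Σd² = 38
ρ = 1 − 6Σd² / [n(n²−1)] = 1 − 6×38 / (5×24) = 1 − 228/120 ≈ -0.900

-0.900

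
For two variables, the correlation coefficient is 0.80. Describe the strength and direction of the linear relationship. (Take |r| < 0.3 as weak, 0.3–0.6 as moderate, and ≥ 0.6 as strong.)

r = 0.80 > 0 so the relationship is positive.
|r| = 0.80, which falls in the strong range.

strong positive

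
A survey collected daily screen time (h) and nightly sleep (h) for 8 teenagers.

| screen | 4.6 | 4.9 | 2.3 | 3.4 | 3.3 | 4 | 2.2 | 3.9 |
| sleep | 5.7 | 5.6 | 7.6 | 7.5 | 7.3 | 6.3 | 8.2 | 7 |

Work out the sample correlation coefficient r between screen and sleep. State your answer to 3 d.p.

n = 8, Σx = 28.6, Σy = 55.2, Σx² = 108.96, Σy² = 387.08, Σxy = 191.27
nΣxy − ΣxΣy = 1530.16 − 1578.72 = -48.56
nΣx² − (Σx)² = 871.68 − 817.96 = 53.72; nΣy² − (Σy)² = 3096.64 − 3047.04 = 49.6
r = -48.56 / √(53.72 × 49.6) = -48.56 / 51.6189 ≈ -0.941

-0.941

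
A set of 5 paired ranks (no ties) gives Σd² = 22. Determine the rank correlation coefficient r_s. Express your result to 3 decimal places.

-0.100

ρ = 1 − 6Σd² / [n(n²−1)] = 1 − 6×22 / (5×24)
  = 1 − 132/120 = 1 − 1.1000 ≈ -0.100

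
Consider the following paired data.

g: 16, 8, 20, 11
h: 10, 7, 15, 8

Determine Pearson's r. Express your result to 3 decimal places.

0.952

n = 4, Σg = 55, Σh = 40, Σg² = 841, Σh² = 438, Σgh = 604
nΣgh − ΣgΣh = 2416 − 2200 = 216
nΣg² − (Σg)² = 3364 − 3025 = 339; nΣh² − (Σh)² = 1752 − 1600 = 152
r = 216 / √(339 × 152) = 216 / 226.9978 ≈ 0.952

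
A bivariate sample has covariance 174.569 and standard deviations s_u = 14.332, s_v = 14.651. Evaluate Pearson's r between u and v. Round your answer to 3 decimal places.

0.831

r = Cov(u,v) / (s_u · s_v) = 174.569 / (14.332 × 14.651)
  = 174.569 / 209.9781 ≈ 0.831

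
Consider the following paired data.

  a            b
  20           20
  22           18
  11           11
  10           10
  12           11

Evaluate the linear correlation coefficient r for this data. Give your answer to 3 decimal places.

n = 5, Σa = 75, Σb = 70, Σa² = 1249, Σb² = 1066, Σab = 1149
nΣab − ΣaΣb = 5745 − 5250 = 495
nΣa² − (Σa)² = 6245 − 5625 = 620; nΣb² − (Σb)² = 5330 − 4900 = 430
r = 495 / √(620 × 430) = 495 / 516.3332 ≈ 0.959

0.959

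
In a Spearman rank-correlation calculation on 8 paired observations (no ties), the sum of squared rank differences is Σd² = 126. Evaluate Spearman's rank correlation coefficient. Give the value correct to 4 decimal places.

ρ = 1 − 6Σd² / [n(n²−1)] = 1 − 6×126 / (8×63)
  = 1 − 756/504 = 1 − 1.50000 ≈ -0.5000

-0.5000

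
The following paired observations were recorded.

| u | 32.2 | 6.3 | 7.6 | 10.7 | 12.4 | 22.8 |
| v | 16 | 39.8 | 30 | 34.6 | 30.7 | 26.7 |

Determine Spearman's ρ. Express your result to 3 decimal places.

-0.829

Rank u: 6, 1, 2, 3, 4, 5
Rank v: 1, 6, 3, 5, 4, 2
d = rank(u) − rank(v): 5, -5, -1, -2, 0, 3; Σd² = 64
ρ = 1 − 6Σd² / [n(n²−1)] = 1 − 6×64 / (6×35) = 1 − 384/210 ≈ -0.829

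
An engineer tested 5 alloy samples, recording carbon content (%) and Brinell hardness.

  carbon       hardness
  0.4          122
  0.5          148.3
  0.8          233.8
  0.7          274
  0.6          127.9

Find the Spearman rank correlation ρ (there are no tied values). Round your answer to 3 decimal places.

0.800

Rank carbon: 1, 2, 5, 4, 3
Rank hardness: 1, 3, 4, 5, 2
d = rank(carbon) − rank(hardness): 0, -1, 1, -1, 1; Σd² = 4
ρ = 1 − 6Σd² / [n(n²−1)] = 1 − 6×4 / (5×24) = 1 − 24/120 ≈ 0.800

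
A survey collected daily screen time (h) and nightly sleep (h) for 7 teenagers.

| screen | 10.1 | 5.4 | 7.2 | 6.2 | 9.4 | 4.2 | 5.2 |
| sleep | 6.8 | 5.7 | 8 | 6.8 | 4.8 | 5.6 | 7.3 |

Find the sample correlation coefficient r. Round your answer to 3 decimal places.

n = 7, Σx = 47.7, Σy = 45, Σx² = 354.49, Σy² = 296.66, Σxy = 305.82
nΣxy − ΣxΣy = 2140.74 − 2146.5 = -5.76
nΣx² − (Σx)² = 2481.43 − 2275.29 = 206.14; nΣy² − (Σy)² = 2076.62 − 2025 = 51.62
r = -5.76 / √(206.14 × 51.62) = -5.76 / 103.1550 ≈ -0.056

-0.056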